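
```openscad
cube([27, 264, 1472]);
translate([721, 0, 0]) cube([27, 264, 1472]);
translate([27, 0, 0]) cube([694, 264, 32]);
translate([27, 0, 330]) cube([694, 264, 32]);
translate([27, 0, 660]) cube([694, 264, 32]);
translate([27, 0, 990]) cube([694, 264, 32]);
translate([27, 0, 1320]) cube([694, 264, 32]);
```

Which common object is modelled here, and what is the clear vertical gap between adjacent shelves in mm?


A bookshelf. The clear shelf gap is 298 mm.

Two tall side panels with 5 horizontal boards between them — a bookshelf. The first two shelf undersides are at z = 0 and z = 330; with shelf thickness 32, the clear gap is 330 − 0 − 32 = 298 mm.


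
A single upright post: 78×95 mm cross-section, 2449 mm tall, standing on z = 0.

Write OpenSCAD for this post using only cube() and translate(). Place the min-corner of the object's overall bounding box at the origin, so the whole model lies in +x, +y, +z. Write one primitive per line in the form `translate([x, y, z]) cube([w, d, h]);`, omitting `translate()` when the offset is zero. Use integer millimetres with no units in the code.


cube([78, 95, 2449]);


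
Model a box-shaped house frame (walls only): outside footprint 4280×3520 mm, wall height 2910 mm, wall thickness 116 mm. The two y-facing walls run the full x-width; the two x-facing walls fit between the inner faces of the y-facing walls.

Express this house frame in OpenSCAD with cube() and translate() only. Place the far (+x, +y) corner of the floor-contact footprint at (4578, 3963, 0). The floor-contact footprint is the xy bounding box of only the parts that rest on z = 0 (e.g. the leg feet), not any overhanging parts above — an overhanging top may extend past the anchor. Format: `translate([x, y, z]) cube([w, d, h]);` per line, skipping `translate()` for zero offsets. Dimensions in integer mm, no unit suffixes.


translate([298, 443, 0]) cube([4280, 116, 2910]);
translate([298, 3847, 0]) cube([4280, 116, 2910]);
translate([298, 559, 0]) cube([116, 3288, 2910]);
translate([4462, 559, 0]) cube([116, 3288, 2910]);


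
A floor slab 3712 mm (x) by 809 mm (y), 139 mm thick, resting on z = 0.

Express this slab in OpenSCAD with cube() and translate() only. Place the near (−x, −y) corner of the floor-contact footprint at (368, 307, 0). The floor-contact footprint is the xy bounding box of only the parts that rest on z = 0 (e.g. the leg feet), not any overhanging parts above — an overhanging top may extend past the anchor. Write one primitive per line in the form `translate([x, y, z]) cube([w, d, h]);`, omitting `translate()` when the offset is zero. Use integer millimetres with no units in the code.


translate([368, 307, 0]) cube([3712, 809, 139]);


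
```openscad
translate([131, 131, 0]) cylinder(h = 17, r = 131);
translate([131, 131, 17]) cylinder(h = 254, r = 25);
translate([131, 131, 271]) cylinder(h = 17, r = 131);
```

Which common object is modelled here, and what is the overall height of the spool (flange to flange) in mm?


A spool. The overall height is 288 mm.

Three coaxial cylinders, large–small–large — a spool. Two 17 mm flanges and a 254 mm core give 17 + 254 + 17 = 288 mm.


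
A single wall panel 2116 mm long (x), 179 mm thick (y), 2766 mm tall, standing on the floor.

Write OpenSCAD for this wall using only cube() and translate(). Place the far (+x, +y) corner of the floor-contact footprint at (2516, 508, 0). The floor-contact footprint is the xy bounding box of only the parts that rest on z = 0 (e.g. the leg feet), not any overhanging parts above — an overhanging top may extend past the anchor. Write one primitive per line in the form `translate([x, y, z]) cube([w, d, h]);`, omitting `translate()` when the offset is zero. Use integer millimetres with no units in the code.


translate([400, 329, 0]) cube([2116, 179, 2766]);


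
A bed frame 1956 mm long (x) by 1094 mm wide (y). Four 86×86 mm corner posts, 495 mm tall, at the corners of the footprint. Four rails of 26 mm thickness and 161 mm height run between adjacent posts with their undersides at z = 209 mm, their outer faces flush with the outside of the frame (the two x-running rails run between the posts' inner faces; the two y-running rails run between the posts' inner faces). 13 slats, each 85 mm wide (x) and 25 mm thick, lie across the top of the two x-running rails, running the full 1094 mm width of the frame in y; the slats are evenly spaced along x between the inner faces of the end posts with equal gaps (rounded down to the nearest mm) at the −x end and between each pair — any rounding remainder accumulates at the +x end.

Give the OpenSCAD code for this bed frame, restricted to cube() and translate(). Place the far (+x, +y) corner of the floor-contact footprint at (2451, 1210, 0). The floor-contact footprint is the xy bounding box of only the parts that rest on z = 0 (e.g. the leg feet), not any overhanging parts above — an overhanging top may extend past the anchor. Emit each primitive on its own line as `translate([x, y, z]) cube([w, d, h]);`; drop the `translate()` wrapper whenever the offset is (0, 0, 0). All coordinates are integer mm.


translate([495, 116, 0]) cube([86, 86, 495]);
translate([495, 1124, 0]) cube([86, 86, 495]);
translate([2365, 116, 0]) cube([86, 86, 495]);
translate([2365, 1124, 0]) cube([86, 86, 495]);
translate([581, 116, 209]) cube([1784, 26, 161]);
translate([581, 1184, 209]) cube([1784, 26, 161]);
translate([495, 202, 209]) cube([26, 922, 161]);
translate([2425, 202, 209]) cube([26, 922, 161]);
translate([629, 116, 370]) cube([85, 1094, 25]);
translate([762, 116, 370]) cube([85, 1094, 25]);
translate([895, 116, 370]) cube([85, 1094, 25]);
translate([1028, 116, 370]) cube([85, 1094, 25]);
translate([1161, 116, 370]) cube([85, 1094, 25]);
translate([1294, 116, 370]) cube([85, 1094, 25]);
translate([1427, 116, 370]) cube([85, 1094, 25]);
translate([1560, 116, 370]) cube([85, 1094, 25]);
translate([1693, 116, 370]) cube([85, 1094, 25]);
translate([1826, 116, 370]) cube([85, 1094, 25]);
translate([1959, 116, 370]) cube([85, 1094, 25]);
translate([2092, 116, 370]) cube([85, 1094, 25]);
translate([2225, 116, 370]) cube([85, 1094, 25]);


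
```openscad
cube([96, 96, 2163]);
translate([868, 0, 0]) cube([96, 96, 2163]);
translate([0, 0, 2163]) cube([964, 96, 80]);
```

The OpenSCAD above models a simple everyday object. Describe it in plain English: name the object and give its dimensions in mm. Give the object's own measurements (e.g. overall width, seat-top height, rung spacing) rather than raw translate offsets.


A door frame. The clear opening is 772 mm wide and 2163 mm high. Two 96 mm wide jambs, 96 mm deep, stand either side of the opening from the floor to the top of the opening. A 80 mm thick head sits across the top of both jambs, spanning the full outside width of the frame.


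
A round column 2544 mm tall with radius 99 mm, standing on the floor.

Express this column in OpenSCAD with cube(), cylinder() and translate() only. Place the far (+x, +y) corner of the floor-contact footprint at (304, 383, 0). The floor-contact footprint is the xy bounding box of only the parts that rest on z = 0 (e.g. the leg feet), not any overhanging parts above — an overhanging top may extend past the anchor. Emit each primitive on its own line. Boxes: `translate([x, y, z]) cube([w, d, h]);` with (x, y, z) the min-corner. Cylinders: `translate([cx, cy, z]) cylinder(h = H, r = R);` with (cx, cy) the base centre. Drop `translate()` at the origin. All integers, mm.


translate([205, 284, 0]) cylinder(h = 2544, r = 99);


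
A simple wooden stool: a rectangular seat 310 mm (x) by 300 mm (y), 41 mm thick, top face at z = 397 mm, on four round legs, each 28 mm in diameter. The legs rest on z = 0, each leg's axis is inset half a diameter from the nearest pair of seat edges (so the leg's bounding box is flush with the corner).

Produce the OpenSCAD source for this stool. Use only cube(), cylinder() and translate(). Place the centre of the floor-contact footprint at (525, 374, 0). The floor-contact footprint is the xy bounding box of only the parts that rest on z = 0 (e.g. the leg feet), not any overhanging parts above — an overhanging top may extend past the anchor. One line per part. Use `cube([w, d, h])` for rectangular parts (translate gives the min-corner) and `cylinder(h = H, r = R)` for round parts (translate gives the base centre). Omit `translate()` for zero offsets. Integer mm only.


translate([370, 224, 356]) cube([310, 300, 41]);
translate([384, 238, 0]) cylinder(h = 356, r = 14);
translate([666, 238, 0]) cylinder(h = 356, r = 14);
translate([384, 510, 0]) cylinder(h = 356, r = 14);
translate([666, 510, 0]) cylinder(h = 356, r = 14);


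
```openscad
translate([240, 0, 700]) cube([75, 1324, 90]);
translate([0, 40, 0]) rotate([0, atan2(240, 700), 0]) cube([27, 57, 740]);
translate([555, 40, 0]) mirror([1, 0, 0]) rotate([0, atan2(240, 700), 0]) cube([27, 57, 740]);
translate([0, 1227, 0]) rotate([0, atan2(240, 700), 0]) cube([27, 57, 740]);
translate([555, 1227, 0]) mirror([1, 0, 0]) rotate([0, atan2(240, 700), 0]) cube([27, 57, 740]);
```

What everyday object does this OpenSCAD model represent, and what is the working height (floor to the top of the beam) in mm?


A sawhorse. The overall height is 790 mm.

A beam across two mirrored pairs of raked legs — a sawhorse. The beam's underside is at z = 700 (matching the legs' vertical rise in atan2(240, 700)) and the beam is 90 mm tall, so its top is at 700 + 90 = 790 mm. The raked legs top out at the beam's underside, so that is the highest point.


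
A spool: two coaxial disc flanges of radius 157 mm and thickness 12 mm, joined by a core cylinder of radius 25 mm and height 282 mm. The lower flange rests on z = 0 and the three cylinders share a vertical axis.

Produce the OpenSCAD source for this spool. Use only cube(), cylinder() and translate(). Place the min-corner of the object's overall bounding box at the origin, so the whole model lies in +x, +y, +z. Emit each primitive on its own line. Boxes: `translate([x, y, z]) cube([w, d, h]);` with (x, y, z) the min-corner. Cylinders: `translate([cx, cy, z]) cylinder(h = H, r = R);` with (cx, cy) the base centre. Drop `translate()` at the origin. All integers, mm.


translate([157, 157, 0]) cylinder(h = 12, r = 157);
translate([157, 157, 12]) cylinder(h = 282, r = 25);
translate([157, 157, 294]) cylinder(h = 12, r = 157);


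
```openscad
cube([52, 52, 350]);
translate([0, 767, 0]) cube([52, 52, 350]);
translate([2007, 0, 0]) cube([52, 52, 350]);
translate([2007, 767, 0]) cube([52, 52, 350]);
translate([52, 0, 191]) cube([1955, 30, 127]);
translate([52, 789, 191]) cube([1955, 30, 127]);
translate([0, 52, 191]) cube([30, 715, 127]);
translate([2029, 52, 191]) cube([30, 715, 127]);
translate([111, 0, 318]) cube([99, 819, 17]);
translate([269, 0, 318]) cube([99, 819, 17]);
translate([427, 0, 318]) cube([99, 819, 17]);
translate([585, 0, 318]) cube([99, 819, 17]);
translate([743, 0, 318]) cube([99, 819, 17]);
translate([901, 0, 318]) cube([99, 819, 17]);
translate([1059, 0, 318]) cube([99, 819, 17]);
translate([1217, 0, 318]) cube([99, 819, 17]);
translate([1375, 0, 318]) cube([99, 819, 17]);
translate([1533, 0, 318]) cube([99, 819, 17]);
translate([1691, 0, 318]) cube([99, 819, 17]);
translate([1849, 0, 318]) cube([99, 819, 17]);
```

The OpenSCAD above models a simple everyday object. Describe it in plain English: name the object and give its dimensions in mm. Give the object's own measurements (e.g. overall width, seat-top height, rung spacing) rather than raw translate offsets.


A bed frame 2059 mm long (x) by 819 mm wide (y). Four 52×52 mm corner posts, 350 mm tall, at the corners of the footprint. Four rails of 30 mm thickness and 127 mm height run between adjacent posts with their undersides at z = 191 mm, their outer faces flush with the outside of the frame (the two x-running rails run between the posts' inner faces; the two y-running rails run between the posts' inner faces). 12 slats, each 99 mm wide (x) and 17 mm thick, lie across the top of the two x-running rails, running the full 819 mm width of the frame in y; along x they sit between the end posts with a 59 mm gap after the −x posts and between neighbouring slats and before the +x posts.


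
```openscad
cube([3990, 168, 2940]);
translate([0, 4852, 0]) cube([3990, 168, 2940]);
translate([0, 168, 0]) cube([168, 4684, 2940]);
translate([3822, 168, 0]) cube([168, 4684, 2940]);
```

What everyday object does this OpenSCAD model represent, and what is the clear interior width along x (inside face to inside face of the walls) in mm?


A house (or room) frame. The interior width is 3654 mm.

Four 2940 mm walls enclosing a rectangle with no floor or roof — a room or house frame. Outside width is 3990 mm and wall thickness is 168 mm, so the interior width is 3990 − 2 × 168 = 3654 mm.


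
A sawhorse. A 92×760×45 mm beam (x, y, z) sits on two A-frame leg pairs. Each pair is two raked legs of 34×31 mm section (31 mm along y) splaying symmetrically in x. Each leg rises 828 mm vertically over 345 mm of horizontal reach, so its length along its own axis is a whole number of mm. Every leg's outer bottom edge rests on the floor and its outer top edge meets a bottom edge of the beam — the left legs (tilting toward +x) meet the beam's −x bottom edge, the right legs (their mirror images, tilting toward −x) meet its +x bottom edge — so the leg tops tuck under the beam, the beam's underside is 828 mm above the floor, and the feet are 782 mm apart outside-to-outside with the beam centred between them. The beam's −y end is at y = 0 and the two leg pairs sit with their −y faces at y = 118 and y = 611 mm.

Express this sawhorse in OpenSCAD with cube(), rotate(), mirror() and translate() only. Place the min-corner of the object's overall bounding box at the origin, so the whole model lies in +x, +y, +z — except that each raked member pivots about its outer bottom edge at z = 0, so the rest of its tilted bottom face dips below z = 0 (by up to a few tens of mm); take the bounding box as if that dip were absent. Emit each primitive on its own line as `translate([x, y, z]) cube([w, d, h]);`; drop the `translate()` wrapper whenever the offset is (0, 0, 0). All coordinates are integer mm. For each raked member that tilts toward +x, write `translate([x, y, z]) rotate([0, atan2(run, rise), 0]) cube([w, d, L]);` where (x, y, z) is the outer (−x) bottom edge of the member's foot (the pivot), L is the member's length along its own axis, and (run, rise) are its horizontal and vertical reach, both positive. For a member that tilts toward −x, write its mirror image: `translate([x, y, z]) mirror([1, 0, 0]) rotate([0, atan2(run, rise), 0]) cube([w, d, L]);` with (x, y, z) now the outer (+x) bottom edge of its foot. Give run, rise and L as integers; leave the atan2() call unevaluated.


// leg length = √(345² + 828²) = 897
// right-leg outer foot x = 2·345 + 92 = 782
// beam min-corner = (345, 0, 828)
translate([345, 0, 828]) cube([92, 760, 45]);
translate([0, 118, 0]) rotate([0, atan2(345, 828), 0]) cube([34, 31, 897]);
translate([782, 118, 0]) mirror([1, 0, 0]) rotate([0, atan2(345, 828), 0]) cube([34, 31, 897]);
translate([0, 611, 0]) rotate([0, atan2(345, 828), 0]) cube([34, 31, 897]);
translate([782, 611, 0]) mirror([1, 0, 0]) rotate([0, atan2(345, 828), 0]) cube([34, 31, 897]);


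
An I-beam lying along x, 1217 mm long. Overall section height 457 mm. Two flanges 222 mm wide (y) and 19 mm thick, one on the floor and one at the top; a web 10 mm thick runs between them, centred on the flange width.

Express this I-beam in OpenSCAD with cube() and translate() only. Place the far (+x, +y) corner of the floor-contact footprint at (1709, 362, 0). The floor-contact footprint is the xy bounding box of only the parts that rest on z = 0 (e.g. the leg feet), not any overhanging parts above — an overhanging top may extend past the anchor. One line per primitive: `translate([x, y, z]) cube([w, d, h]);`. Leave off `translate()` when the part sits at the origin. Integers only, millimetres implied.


translate([492, 140, 0]) cube([1217, 222, 19]);
translate([492, 246, 19]) cube([1217, 10, 419]);
translate([492, 140, 438]) cube([1217, 222, 19]);


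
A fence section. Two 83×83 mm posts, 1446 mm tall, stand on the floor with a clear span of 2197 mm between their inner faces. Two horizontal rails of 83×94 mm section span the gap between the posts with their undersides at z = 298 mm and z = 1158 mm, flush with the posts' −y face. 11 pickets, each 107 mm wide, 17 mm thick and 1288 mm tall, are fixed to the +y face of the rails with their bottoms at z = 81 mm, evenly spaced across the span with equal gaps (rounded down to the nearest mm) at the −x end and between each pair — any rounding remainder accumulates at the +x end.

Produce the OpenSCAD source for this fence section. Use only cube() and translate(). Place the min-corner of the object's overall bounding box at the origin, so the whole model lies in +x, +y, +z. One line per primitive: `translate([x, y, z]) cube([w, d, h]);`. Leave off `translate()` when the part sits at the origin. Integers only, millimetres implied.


cube([83, 83, 1446]);
translate([2280, 0, 0]) cube([83, 83, 1446]);
translate([83, 0, 298]) cube([2197, 83, 94]);
translate([83, 0, 1158]) cube([2197, 83, 94]);
translate([168, 83, 81]) cube([107, 17, 1288]);
translate([360, 83, 81]) cube([107, 17, 1288]);
translate([552, 83, 81]) cube([107, 17, 1288]);
translate([744, 83, 81]) cube([107, 17, 1288]);
translate([936, 83, 81]) cube([107, 17, 1288]);
translate([1128, 83, 81]) cube([107, 17, 1288]);
translate([1320, 83, 81]) cube([107, 17, 1288]);
translate([1512, 83, 81]) cube([107, 17, 1288]);
translate([1704, 83, 81]) cube([107, 17, 1288]);
translate([1896, 83, 81]) cube([107, 17, 1288]);
translate([2088, 83, 81]) cube([107, 17, 1288]);


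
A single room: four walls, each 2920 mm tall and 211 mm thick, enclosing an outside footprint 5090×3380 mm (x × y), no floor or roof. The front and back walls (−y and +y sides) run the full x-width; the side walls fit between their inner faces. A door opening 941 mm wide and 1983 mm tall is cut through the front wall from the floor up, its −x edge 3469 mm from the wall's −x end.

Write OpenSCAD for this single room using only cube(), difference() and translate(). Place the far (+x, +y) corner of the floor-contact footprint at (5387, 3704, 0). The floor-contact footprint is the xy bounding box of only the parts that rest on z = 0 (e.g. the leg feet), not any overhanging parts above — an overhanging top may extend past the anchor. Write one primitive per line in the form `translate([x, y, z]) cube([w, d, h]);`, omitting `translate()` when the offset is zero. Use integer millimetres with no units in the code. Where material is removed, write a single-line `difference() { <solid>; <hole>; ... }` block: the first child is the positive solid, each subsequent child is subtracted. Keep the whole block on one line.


difference() { translate([297, 324, 0]) cube([5090, 211, 2920]); translate([3766, 324, 0]) cube([941, 211, 1983]); }
translate([297, 3493, 0]) cube([5090, 211, 2920]);
translate([297, 535, 0]) cube([211, 2958, 2920]);
translate([5176, 535, 0]) cube([211, 2958, 2920]);


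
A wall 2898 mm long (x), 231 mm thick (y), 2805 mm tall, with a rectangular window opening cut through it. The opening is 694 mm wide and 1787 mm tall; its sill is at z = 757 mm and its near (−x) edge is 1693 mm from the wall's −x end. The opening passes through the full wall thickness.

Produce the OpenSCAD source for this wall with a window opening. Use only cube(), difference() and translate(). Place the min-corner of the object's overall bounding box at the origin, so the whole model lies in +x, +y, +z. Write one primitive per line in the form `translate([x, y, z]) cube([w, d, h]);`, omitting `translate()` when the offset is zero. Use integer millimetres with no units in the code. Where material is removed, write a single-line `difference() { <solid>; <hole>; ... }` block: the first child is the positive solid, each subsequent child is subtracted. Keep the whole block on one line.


difference() { cube([2898, 231, 2805]); translate([1693, 0, 757]) cube([694, 231, 1787]); }


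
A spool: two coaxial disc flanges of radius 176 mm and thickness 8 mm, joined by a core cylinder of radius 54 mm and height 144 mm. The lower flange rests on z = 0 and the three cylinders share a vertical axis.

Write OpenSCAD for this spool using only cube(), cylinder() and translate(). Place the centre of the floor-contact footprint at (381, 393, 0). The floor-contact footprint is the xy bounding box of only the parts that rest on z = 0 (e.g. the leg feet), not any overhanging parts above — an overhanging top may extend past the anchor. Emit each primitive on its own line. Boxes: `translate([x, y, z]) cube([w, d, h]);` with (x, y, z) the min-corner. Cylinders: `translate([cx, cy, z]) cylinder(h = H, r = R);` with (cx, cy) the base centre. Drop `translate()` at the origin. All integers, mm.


translate([381, 393, 0]) cylinder(h = 8, r = 176);
translate([381, 393, 8]) cylinder(h = 144, r = 54);
translate([381, 393, 152]) cylinder(h = 8, r = 176);


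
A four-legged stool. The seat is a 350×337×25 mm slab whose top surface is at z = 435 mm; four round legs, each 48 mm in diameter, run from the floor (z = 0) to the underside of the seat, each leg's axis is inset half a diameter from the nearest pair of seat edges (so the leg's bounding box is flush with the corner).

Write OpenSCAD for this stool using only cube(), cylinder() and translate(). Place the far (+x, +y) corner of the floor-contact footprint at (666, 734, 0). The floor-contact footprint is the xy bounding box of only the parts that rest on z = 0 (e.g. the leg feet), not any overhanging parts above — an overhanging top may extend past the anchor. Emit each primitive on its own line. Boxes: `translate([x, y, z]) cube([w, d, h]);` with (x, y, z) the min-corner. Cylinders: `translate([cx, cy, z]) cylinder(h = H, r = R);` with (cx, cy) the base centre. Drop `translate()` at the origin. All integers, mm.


translate([316, 397, 410]) cube([350, 337, 25]);
translate([340, 421, 0]) cylinder(h = 410, r = 24);
translate([642, 421, 0]) cylinder(h = 410, r = 24);
translate([340, 710, 0]) cylinder(h = 410, r = 24);
translate([642, 710, 0]) cylinder(h = 410, r = 24);


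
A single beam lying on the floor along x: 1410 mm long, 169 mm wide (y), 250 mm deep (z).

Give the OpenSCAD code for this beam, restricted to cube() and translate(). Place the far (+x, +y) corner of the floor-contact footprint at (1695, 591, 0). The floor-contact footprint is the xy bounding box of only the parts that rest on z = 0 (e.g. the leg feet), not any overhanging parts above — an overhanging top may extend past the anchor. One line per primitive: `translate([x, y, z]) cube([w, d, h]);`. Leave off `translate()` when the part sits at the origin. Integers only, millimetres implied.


translate([285, 422, 0]) cube([1410, 169, 250]);


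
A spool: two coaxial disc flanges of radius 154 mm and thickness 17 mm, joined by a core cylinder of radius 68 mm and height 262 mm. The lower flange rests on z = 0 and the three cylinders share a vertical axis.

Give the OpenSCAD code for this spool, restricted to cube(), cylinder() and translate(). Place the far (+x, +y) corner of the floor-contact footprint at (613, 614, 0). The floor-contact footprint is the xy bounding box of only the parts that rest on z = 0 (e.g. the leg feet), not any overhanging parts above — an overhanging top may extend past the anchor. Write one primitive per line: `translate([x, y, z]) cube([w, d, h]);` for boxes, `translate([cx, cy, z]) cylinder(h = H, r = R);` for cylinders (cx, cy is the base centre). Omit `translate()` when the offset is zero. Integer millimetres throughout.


translate([459, 460, 0]) cylinder(h = 17, r = 154);
translate([459, 460, 17]) cylinder(h = 262, r = 68);
translate([459, 460, 279]) cylinder(h = 17, r = 154);


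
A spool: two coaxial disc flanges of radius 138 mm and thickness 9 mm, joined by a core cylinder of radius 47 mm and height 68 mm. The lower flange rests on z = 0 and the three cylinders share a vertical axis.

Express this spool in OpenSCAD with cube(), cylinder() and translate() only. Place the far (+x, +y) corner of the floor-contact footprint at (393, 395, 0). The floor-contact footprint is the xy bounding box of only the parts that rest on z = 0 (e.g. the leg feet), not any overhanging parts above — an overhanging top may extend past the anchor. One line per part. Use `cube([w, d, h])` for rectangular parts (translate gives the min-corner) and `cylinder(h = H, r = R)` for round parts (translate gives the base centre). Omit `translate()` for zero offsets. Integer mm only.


translate([255, 257, 0]) cylinder(h = 9, r = 138);
translate([255, 257, 9]) cylinder(h = 68, r = 47);
translate([255, 257, 77]) cylinder(h = 9, r = 138);


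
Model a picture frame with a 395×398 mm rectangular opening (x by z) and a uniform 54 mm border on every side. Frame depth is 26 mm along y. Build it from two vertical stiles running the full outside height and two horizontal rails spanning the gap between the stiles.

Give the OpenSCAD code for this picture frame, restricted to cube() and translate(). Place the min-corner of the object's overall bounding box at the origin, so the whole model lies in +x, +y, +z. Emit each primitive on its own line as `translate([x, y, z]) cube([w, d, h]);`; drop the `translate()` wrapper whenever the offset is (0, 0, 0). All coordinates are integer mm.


cube([54, 26, 506]);
translate([449, 0, 0]) cube([54, 26, 506]);
translate([54, 0, 0]) cube([395, 26, 54]);
translate([54, 0, 452]) cube([395, 26, 54]);


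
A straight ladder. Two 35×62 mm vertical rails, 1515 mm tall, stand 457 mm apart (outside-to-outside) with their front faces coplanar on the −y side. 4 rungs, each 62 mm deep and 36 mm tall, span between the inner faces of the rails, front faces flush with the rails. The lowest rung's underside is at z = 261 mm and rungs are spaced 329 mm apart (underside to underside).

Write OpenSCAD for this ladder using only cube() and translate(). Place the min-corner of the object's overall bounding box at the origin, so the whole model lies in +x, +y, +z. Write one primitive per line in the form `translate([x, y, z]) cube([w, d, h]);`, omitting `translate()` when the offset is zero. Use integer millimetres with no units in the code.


cube([35, 62, 1515]);
translate([422, 0, 0]) cube([35, 62, 1515]);
translate([35, 0, 261]) cube([387, 62, 36]);
translate([35, 0, 590]) cube([387, 62, 36]);
translate([35, 0, 919]) cube([387, 62, 36]);
translate([35, 0, 1248]) cube([387, 62, 36]);


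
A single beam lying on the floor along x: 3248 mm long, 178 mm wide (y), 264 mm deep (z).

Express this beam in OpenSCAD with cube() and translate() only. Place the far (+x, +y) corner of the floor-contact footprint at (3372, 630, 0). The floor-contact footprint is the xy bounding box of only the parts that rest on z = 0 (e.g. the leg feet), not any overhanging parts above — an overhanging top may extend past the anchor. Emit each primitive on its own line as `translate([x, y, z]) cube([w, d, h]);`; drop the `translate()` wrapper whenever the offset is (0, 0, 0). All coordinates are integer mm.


translate([124, 452, 0]) cube([3248, 178, 264]);


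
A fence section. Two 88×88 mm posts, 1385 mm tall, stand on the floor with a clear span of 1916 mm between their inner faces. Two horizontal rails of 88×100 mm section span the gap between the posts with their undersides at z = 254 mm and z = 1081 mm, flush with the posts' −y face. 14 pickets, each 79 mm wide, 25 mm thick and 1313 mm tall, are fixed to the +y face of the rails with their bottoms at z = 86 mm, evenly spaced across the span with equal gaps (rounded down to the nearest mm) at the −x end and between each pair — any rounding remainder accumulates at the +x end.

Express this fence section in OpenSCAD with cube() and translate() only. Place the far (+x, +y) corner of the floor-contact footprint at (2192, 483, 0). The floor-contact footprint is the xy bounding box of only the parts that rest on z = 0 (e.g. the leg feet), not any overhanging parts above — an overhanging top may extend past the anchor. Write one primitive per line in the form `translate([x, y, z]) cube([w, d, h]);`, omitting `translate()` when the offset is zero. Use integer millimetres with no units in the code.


translate([100, 395, 0]) cube([88, 88, 1385]);
translate([2104, 395, 0]) cube([88, 88, 1385]);
translate([188, 395, 254]) cube([1916, 88, 100]);
translate([188, 395, 1081]) cube([1916, 88, 100]);
translate([242, 483, 86]) cube([79, 25, 1313]);
translate([375, 483, 86]) cube([79, 25, 1313]);
translate([508, 483, 86]) cube([79, 25, 1313]);
translate([641, 483, 86]) cube([79, 25, 1313]);
translate([774, 483, 86]) cube([79, 25, 1313]);
translate([907, 483, 86]) cube([79, 25, 1313]);
translate([1040, 483, 86]) cube([79, 25, 1313]);
translate([1173, 483, 86]) cube([79, 25, 1313]);
translate([1306, 483, 86]) cube([79, 25, 1313]);
translate([1439, 483, 86]) cube([79, 25, 1313]);
translate([1572, 483, 86]) cube([79, 25, 1313]);
translate([1705, 483, 86]) cube([79, 25, 1313]);
translate([1838, 483, 86]) cube([79, 25, 1313]);
translate([1971, 483, 86]) cube([79, 25, 1313]);


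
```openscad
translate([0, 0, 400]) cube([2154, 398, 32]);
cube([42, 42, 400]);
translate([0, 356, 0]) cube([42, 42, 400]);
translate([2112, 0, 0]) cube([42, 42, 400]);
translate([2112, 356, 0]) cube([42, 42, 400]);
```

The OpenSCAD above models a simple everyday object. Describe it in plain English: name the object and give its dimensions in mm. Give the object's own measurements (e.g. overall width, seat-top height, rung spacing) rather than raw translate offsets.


A long wooden bench with a 2154 mm (x) × 398 mm (y) seat, 32 mm thick, its top surface 432 mm above the floor. Four 42 mm square legs at the seat corners, flush with the edges, run from z = 0 to the seat underside.


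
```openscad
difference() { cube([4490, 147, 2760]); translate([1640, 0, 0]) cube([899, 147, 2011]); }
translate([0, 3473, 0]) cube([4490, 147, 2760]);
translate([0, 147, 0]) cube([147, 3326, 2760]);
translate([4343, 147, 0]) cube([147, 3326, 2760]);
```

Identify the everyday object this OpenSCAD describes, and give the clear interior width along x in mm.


A single room. The interior width is 4196 mm.

Four walls enclosing a rectangle with a door in the front wall — a room. Outside width 4490 minus two 147 mm walls gives 4196 mm.


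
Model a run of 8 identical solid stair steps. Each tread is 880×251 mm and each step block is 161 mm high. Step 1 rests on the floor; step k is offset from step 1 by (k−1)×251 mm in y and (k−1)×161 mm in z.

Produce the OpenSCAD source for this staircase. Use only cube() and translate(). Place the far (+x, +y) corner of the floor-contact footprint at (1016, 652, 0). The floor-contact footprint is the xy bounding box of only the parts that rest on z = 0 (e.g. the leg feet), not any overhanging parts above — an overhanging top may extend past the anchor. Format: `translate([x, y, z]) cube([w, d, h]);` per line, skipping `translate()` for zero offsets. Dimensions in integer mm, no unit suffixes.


translate([136, 401, 0]) cube([880, 251, 161]);
translate([136, 652, 161]) cube([880, 251, 161]);
translate([136, 903, 322]) cube([880, 251, 161]);
translate([136, 1154, 483]) cube([880, 251, 161]);
translate([136, 1405, 644]) cube([880, 251, 161]);
translate([136, 1656, 805]) cube([880, 251, 161]);
translate([136, 1907, 966]) cube([880, 251, 161]);
translate([136, 2158, 1127]) cube([880, 251, 161]);


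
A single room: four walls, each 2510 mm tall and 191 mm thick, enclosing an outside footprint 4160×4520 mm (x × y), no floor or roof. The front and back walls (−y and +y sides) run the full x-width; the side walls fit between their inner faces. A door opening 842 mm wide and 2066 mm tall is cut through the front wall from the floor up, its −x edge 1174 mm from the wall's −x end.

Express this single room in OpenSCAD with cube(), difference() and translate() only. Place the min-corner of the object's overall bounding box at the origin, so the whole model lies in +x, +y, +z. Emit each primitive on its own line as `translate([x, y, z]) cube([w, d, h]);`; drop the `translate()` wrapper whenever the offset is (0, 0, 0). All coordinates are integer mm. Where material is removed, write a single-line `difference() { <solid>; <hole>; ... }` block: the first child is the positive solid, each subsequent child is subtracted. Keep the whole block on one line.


difference() { cube([4160, 191, 2510]); translate([1174, 0, 0]) cube([842, 191, 2066]); }
translate([0, 4329, 0]) cube([4160, 191, 2510]);
translate([0, 191, 0]) cube([191, 4138, 2510]);
translate([3969, 191, 0]) cube([191, 4138, 2510]);


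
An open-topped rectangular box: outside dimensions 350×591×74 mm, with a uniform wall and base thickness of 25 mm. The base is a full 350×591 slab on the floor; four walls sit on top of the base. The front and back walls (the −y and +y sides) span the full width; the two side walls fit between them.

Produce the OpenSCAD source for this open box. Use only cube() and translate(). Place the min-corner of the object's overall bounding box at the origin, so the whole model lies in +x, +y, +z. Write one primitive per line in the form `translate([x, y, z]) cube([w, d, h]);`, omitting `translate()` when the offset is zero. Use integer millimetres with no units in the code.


cube([350, 591, 25]);
translate([0, 0, 25]) cube([350, 25, 49]);
translate([0, 566, 25]) cube([350, 25, 49]);
translate([0, 25, 25]) cube([25, 541, 49]);
translate([325, 25, 25]) cube([25, 541, 49]);


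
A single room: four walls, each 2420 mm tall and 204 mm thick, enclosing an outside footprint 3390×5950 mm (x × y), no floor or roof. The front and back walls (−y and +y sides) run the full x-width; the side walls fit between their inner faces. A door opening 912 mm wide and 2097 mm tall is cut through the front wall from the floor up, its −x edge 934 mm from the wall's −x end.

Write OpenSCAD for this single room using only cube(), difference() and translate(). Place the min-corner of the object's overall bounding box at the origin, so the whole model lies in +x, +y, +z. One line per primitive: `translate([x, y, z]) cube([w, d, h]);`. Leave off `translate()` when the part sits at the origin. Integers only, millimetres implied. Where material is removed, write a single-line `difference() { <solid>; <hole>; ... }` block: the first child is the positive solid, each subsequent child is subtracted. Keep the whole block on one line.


difference() { cube([3390, 204, 2420]); translate([934, 0, 0]) cube([912, 204, 2097]); }
translate([0, 5746, 0]) cube([3390, 204, 2420]);
translate([0, 204, 0]) cube([204, 5542, 2420]);
translate([3186, 204, 0]) cube([204, 5542, 2420]);


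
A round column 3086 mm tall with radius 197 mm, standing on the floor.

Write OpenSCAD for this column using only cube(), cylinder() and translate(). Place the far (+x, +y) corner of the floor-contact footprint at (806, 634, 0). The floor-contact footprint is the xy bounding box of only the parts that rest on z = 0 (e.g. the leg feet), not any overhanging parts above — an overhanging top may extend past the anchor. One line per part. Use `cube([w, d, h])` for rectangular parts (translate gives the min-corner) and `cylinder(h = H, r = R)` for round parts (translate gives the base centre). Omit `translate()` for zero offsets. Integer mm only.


translate([609, 437, 0]) cylinder(h = 3086, r = 197);


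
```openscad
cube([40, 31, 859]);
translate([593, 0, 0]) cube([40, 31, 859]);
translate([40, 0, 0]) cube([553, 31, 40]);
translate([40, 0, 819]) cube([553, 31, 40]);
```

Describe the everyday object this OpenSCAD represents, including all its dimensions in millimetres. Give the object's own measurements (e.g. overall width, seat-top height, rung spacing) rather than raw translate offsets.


A rectangular picture frame lying in the x–z plane (depth along y). The opening is 553 mm wide (x) by 779 mm tall (z), surrounded by a border 40 mm wide on all four sides. The frame is 31 mm deep and is made of two full-height vertical stiles with two horizontal rails fitted between them.


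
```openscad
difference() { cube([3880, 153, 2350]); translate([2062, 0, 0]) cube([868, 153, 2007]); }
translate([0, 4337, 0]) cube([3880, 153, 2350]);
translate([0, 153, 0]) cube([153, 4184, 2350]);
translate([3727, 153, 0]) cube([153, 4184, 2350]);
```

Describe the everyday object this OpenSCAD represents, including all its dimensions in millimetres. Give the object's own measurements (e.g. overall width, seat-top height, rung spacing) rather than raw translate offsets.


A single room: four walls, each 2350 mm tall and 153 mm thick, enclosing an outside footprint 3880×4490 mm (x × y), no floor or roof. The front and back walls (−y and +y sides) run the full x-width; the side walls fit between their inner faces. A door opening 868 mm wide and 2007 mm tall is cut through the front wall from the floor up, its −x edge 2062 mm from the wall's −x end.


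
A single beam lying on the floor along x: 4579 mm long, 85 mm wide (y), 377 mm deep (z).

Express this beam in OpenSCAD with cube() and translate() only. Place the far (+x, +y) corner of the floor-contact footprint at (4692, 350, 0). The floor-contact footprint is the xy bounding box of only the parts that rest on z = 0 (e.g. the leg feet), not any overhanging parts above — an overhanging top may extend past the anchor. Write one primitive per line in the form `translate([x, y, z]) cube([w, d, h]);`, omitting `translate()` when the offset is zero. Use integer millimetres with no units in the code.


translate([113, 265, 0]) cube([4579, 85, 377]);


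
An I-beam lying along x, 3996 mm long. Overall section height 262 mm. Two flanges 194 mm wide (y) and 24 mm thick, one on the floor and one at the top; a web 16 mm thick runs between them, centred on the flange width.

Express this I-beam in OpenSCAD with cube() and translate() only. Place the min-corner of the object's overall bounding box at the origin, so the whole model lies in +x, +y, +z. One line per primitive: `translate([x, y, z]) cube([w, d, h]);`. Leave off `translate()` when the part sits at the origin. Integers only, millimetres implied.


cube([3996, 194, 24]);
translate([0, 89, 24]) cube([3996, 16, 214]);
translate([0, 0, 238]) cube([3996, 194, 24]);


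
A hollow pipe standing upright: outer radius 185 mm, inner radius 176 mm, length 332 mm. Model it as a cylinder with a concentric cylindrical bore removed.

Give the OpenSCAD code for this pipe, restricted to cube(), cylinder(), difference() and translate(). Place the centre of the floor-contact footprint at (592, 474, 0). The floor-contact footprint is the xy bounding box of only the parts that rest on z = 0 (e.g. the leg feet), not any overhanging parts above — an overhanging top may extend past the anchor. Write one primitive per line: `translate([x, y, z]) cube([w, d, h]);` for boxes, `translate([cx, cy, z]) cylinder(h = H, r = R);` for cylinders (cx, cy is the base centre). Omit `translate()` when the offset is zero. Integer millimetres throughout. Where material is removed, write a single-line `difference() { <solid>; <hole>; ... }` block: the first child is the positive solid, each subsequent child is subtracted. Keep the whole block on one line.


difference() { translate([592, 474, 0]) cylinder(h = 332, r = 185); translate([592, 474, 0]) cylinder(h = 332, r = 176); }


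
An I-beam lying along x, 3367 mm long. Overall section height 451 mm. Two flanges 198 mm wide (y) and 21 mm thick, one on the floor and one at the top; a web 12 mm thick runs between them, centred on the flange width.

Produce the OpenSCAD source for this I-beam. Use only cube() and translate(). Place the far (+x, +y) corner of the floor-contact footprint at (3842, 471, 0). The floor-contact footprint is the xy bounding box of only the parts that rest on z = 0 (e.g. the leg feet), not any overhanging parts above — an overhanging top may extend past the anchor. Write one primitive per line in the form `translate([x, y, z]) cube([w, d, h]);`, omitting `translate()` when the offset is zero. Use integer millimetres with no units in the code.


translate([475, 273, 0]) cube([3367, 198, 21]);
translate([475, 366, 21]) cube([3367, 12, 409]);
translate([475, 273, 430]) cube([3367, 198, 21]);
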